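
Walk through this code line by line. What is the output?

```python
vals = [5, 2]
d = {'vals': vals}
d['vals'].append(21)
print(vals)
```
[5, 2, 21]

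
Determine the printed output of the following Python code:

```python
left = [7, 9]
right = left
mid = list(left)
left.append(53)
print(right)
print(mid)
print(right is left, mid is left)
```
[7, 9, 53]
[7, 9]
True False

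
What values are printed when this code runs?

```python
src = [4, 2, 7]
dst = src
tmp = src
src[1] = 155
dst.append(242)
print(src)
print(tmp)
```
[4, 155, 7, 242]
[4, 155, 7, 242]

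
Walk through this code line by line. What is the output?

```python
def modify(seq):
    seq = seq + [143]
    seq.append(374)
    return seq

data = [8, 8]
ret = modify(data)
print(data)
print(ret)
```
[8, 8]
[8, 8, 143, 374]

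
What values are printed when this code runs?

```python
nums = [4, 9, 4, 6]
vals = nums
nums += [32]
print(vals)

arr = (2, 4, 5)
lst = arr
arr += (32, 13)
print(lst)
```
[4, 9, 4, 6, 32]
(2, 4, 5)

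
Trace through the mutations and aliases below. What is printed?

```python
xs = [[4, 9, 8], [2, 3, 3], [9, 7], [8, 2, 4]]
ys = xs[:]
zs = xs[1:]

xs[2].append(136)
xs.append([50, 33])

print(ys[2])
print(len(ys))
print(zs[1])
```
[9, 7, 136]
4
[9, 7, 136]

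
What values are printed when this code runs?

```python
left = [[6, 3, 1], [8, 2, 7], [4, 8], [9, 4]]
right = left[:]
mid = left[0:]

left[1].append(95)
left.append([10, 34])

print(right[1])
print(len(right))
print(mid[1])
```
[8, 2, 7, 95]
4
[8, 2, 7, 95]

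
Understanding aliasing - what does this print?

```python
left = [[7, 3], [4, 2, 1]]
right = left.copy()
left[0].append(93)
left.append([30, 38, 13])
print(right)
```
[[7, 3, 93], [4, 2, 1]]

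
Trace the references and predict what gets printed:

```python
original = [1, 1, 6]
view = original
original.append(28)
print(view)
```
[1, 1, 6, 28]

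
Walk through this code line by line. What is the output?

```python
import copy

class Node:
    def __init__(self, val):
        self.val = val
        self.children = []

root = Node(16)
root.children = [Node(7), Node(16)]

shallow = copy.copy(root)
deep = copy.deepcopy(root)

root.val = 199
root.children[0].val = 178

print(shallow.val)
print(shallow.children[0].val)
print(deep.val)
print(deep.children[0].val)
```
16
178
16
7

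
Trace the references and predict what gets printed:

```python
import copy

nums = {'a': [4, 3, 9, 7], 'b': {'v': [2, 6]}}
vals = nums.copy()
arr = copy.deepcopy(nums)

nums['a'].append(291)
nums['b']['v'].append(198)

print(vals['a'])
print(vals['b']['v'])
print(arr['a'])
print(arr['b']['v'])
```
[4, 3, 9, 7, 291]
[2, 6, 198]
[4, 3, 9, 7]
[2, 6]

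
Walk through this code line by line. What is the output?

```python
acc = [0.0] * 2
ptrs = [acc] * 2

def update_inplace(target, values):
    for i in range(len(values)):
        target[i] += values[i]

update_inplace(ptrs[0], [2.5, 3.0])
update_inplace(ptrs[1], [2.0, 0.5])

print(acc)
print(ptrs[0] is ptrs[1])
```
[4.5, 3.5]
True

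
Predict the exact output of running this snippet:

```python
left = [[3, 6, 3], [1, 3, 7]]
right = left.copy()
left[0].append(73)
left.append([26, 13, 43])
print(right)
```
[[3, 6, 3, 73], [1, 3, 7]]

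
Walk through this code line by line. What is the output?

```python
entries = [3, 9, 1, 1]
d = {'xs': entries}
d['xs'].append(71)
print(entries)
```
[3, 9, 1, 1, 71]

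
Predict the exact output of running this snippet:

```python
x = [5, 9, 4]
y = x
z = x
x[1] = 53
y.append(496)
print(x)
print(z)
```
[5, 53, 4, 496]
[5, 53, 4, 496]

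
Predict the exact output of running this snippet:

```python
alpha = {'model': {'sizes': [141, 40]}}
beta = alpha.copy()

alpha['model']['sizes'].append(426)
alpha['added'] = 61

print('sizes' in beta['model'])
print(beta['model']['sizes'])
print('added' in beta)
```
True
[141, 40, 426]
False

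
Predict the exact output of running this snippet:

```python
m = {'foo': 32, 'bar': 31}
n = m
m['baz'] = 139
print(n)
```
{'foo': 32, 'bar': 31, 'baz': 139}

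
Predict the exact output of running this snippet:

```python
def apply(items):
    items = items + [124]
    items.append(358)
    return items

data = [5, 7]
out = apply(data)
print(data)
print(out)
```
[5, 7]
[5, 7, 124, 358]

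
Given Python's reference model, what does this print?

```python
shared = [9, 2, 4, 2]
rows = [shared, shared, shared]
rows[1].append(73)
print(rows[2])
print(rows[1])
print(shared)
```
[9, 2, 4, 2, 73]
[9, 2, 4, 2, 73]
[9, 2, 4, 2, 73]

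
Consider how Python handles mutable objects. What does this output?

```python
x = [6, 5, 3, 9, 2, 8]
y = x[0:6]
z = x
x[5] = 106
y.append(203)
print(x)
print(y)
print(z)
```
[6, 5, 3, 9, 2, 106]
[6, 5, 3, 9, 2, 8, 203]
[6, 5, 3, 9, 2, 106]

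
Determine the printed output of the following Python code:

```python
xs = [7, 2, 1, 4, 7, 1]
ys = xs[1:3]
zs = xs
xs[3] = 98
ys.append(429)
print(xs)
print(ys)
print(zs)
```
[7, 2, 1, 98, 7, 1]
[2, 1, 429]
[7, 2, 1, 98, 7, 1]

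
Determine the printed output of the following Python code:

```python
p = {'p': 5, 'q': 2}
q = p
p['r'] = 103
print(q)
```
{'p': 5, 'q': 2, 'r': 103}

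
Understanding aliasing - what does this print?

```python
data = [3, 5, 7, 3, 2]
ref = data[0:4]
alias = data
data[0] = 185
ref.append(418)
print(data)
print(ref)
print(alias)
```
[185, 5, 7, 3, 2]
[3, 5, 7, 3, 418]
[185, 5, 7, 3, 2]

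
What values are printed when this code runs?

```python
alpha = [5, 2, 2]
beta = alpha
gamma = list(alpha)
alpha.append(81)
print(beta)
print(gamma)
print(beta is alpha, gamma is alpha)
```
[5, 2, 2, 81]
[5, 2, 2]
True False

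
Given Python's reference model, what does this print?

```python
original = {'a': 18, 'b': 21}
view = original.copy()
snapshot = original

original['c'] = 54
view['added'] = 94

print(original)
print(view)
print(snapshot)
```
{'a': 18, 'b': 21, 'c': 54}
{'a': 18, 'b': 21, 'added': 94}
{'a': 18, 'b': 21, 'c': 54}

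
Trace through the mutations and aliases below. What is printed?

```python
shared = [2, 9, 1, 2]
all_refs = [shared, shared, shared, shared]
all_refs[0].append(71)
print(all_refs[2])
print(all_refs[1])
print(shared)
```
[2, 9, 1, 2, 71]
[2, 9, 1, 2, 71]
[2, 9, 1, 2, 71]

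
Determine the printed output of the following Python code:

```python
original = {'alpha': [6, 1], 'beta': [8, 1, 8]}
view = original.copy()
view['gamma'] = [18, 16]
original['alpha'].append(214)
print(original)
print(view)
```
{'alpha': [6, 1, 214], 'beta': [8, 1, 8]}
{'alpha': [6, 1, 214], 'beta': [8, 1, 8], 'gamma': [18, 16]}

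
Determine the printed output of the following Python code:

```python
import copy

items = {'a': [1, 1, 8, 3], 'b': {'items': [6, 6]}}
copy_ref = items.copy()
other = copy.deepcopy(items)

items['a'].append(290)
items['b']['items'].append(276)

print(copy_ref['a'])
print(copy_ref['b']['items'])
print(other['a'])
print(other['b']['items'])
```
[1, 1, 8, 3, 290]
[6, 6, 276]
[1, 1, 8, 3]
[6, 6]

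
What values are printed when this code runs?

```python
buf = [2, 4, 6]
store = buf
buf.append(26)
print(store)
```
[2, 4, 6, 26]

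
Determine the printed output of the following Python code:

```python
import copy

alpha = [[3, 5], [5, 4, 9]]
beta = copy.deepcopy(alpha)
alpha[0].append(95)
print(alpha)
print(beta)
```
[[3, 5, 95], [5, 4, 9]]
[[3, 5], [5, 4, 9]]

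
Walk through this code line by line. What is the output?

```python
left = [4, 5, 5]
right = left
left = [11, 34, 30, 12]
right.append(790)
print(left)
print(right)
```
[11, 34, 30, 12]
[4, 5, 5, 790]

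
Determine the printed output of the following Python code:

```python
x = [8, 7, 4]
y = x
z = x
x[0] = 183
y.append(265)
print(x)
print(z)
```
[183, 7, 4, 265]
[183, 7, 4, 265]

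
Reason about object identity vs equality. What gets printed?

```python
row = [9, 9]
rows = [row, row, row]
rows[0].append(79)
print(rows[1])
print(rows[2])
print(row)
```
[9, 9, 79]
[9, 9, 79]
[9, 9, 79]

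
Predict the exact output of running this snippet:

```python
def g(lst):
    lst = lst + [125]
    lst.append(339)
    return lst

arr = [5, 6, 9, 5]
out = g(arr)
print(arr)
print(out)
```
[5, 6, 9, 5]
[5, 6, 9, 5, 125, 339]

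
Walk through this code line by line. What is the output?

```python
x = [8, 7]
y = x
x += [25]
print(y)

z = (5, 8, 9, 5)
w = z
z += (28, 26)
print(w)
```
[8, 7, 25]
(5, 8, 9, 5)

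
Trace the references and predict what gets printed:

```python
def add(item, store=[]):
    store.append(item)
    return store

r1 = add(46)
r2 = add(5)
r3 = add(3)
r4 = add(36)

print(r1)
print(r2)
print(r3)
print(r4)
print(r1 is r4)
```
[46, 5, 3, 36]
[46, 5, 3, 36]
[46, 5, 3, 36]
[46, 5, 3, 36]
True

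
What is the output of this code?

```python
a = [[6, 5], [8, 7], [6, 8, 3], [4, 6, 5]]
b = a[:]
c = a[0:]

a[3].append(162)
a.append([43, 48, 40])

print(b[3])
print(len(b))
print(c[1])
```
[4, 6, 5, 162]
4
[8, 7]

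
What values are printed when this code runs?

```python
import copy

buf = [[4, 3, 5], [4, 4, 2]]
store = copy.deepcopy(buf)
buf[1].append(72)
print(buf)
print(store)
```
[[4, 3, 5], [4, 4, 2, 72]]
[[4, 3, 5], [4, 4, 2]]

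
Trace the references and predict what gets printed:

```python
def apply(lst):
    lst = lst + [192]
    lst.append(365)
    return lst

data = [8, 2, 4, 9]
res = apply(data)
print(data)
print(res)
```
[8, 2, 4, 9]
[8, 2, 4, 9, 192, 365]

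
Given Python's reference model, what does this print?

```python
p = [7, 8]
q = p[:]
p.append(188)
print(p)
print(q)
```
[7, 8, 188]
[7, 8]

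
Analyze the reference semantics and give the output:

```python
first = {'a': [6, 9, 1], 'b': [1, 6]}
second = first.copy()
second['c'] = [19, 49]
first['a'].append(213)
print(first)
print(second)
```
{'a': [6, 9, 1, 213], 'b': [1, 6]}
{'a': [6, 9, 1, 213], 'b': [1, 6], 'c': [19, 49]}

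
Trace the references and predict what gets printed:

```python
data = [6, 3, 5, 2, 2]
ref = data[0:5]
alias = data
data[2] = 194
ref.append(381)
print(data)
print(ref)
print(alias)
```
[6, 3, 194, 2, 2]
[6, 3, 5, 2, 2, 381]
[6, 3, 194, 2, 2]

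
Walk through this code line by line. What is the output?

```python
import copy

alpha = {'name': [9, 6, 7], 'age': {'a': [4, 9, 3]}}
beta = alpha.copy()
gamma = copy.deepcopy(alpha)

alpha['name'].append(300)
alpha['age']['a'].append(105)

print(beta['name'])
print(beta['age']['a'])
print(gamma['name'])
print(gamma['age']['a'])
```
[9, 6, 7, 300]
[4, 9, 3, 105]
[9, 6, 7]
[4, 9, 3]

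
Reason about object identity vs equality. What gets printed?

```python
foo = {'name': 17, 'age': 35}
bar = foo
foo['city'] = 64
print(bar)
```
{'name': 17, 'age': 35, 'city': 64}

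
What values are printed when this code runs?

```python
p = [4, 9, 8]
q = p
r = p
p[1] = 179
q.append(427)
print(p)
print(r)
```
[4, 179, 8, 427]
[4, 179, 8, 427]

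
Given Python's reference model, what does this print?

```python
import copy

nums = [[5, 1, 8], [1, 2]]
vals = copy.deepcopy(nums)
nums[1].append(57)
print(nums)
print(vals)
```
[[5, 1, 8], [1, 2, 57]]
[[5, 1, 8], [1, 2]]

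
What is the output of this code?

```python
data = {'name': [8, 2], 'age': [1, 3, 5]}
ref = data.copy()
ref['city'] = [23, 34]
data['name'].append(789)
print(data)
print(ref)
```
{'name': [8, 2, 789], 'age': [1, 3, 5]}
{'name': [8, 2, 789], 'age': [1, 3, 5], 'city': [23, 34]}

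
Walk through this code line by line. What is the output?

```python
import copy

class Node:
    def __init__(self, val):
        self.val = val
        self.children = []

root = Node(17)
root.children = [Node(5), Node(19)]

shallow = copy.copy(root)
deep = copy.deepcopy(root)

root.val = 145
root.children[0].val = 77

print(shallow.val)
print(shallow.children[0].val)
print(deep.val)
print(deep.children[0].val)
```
17
77
17
5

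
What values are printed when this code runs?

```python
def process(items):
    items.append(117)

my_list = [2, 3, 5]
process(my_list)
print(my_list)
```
[2, 3, 5, 117]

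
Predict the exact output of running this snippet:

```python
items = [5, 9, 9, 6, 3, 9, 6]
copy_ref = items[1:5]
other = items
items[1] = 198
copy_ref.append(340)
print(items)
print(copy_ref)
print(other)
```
[5, 198, 9, 6, 3, 9, 6]
[9, 9, 6, 3, 340]
[5, 198, 9, 6, 3, 9, 6]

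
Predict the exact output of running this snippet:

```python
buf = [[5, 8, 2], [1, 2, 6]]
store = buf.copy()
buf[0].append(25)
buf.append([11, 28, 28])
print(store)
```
[[5, 8, 2, 25], [1, 2, 6]]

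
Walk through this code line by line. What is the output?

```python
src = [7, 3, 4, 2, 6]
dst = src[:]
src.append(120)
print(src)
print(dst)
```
[7, 3, 4, 2, 6, 120]
[7, 3, 4, 2, 6]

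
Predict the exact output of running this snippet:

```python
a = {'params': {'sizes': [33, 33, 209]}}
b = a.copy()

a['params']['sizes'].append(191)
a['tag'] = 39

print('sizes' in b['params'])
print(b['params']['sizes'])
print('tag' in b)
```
True
[33, 33, 209, 191]
False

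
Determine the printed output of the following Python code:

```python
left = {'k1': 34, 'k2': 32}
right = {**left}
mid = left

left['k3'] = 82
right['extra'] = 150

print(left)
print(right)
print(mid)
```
{'k1': 34, 'k2': 32, 'k3': 82}
{'k1': 34, 'k2': 32, 'extra': 150}
{'k1': 34, 'k2': 32, 'k3': 82}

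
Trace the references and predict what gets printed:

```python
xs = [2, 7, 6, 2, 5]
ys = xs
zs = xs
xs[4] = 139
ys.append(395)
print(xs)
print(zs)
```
[2, 7, 6, 2, 139, 395]
[2, 7, 6, 2, 139, 395]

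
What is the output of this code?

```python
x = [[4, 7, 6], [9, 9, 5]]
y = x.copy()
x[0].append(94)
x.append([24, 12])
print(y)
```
[[4, 7, 6, 94], [9, 9, 5]]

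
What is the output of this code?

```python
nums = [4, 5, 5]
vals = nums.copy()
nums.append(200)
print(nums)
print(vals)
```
[4, 5, 5, 200]
[4, 5, 5]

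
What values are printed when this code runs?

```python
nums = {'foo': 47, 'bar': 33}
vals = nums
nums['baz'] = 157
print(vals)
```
{'foo': 47, 'bar': 33, 'baz': 157}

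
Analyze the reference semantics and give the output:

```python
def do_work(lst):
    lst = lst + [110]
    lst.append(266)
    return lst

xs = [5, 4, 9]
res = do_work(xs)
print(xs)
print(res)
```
[5, 4, 9]
[5, 4, 9, 110, 266]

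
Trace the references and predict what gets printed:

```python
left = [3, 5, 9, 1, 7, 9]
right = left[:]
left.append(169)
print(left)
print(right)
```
[3, 5, 9, 1, 7, 9, 169]
[3, 5, 9, 1, 7, 9]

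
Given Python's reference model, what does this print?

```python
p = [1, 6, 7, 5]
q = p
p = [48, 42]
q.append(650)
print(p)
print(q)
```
[48, 42]
[1, 6, 7, 5, 650]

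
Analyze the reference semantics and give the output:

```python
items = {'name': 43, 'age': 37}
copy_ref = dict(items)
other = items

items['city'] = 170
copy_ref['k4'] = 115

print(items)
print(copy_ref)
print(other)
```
{'name': 43, 'age': 37, 'city': 170}
{'name': 43, 'age': 37, 'k4': 115}
{'name': 43, 'age': 37, 'city': 170}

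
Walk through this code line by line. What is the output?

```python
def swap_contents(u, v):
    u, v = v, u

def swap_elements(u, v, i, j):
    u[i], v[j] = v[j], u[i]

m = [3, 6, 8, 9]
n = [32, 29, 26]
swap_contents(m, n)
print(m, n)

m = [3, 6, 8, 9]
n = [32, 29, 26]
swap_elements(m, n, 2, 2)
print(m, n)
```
[3, 6, 8, 9] [32, 29, 26]
[3, 6, 26, 9] [32, 29, 8]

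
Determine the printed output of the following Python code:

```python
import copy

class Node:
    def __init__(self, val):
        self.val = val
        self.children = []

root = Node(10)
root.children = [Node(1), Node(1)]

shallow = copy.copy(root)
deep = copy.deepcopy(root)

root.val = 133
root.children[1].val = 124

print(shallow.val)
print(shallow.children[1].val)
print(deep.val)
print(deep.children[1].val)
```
10
124
10
1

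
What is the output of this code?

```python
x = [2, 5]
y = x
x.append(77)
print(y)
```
[2, 5, 77]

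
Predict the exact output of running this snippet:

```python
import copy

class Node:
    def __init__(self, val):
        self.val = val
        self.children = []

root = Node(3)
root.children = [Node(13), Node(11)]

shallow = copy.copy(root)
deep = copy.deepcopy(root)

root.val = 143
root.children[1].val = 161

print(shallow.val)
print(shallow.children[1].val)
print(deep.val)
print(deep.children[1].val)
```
3
161
3
11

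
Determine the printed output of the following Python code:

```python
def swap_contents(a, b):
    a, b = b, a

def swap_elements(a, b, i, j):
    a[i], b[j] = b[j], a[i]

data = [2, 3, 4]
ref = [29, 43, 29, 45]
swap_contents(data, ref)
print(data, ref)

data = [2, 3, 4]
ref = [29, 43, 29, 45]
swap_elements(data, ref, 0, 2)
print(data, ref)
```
[2, 3, 4] [29, 43, 29, 45]
[29, 3, 4] [29, 43, 2, 45]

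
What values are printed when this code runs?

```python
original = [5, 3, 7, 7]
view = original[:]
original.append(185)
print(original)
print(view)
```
[5, 3, 7, 7, 185]
[5, 3, 7, 7]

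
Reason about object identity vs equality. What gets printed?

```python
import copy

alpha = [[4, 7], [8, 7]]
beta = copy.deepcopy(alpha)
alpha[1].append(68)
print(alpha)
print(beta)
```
[[4, 7], [8, 7, 68]]
[[4, 7], [8, 7]]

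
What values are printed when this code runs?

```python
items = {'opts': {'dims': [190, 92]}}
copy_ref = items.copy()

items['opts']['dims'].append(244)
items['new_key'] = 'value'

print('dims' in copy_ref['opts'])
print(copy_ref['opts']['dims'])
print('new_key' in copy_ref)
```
True
[190, 92, 244]
False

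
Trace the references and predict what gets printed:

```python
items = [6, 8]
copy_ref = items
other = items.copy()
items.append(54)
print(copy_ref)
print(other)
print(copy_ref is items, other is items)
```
[6, 8, 54]
[6, 8]
True False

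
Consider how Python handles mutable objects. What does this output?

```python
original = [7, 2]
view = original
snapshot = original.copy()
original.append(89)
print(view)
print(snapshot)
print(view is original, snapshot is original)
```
[7, 2, 89]
[7, 2]
True False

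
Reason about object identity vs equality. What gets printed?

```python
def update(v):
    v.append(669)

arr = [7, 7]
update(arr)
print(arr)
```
[7, 7, 669]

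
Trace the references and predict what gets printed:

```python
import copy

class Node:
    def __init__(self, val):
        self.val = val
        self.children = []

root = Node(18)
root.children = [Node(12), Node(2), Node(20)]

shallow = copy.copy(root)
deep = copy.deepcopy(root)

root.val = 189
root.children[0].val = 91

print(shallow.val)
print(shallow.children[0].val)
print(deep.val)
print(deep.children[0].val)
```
18
91
18
12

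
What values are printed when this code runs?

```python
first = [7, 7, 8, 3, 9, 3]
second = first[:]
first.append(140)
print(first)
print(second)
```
[7, 7, 8, 3, 9, 3, 140]
[7, 7, 8, 3, 9, 3]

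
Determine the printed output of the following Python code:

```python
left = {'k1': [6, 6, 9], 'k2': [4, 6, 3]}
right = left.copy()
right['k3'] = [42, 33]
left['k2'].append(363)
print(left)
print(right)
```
{'k1': [6, 6, 9], 'k2': [4, 6, 3, 363]}
{'k1': [6, 6, 9], 'k2': [4, 6, 3, 363], 'k3': [42, 33]}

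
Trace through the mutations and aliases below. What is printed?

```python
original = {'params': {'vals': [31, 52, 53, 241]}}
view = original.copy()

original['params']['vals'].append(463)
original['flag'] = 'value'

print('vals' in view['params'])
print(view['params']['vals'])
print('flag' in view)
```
True
[31, 52, 53, 241, 463]
False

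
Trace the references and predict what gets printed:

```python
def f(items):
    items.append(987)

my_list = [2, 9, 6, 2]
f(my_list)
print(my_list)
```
[2, 9, 6, 2, 987]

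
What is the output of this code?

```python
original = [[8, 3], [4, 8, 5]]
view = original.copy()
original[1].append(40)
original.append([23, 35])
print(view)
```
[[8, 3], [4, 8, 5, 40]]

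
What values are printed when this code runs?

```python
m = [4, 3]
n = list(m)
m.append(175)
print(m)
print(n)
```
[4, 3, 175]
[4, 3]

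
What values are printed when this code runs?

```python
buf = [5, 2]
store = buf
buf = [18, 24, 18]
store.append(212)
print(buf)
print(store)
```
[18, 24, 18]
[5, 2, 212]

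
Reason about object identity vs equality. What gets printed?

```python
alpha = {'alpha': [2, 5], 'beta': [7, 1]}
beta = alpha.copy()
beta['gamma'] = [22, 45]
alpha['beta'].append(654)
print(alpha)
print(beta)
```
{'alpha': [2, 5], 'beta': [7, 1, 654]}
{'alpha': [2, 5], 'beta': [7, 1, 654], 'gamma': [22, 45]}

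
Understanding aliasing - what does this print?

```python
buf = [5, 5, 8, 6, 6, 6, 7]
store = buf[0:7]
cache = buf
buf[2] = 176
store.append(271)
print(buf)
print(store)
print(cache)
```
[5, 5, 176, 6, 6, 6, 7]
[5, 5, 8, 6, 6, 6, 7, 271]
[5, 5, 176, 6, 6, 6, 7]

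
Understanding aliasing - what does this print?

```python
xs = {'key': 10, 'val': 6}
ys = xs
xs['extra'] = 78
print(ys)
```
{'key': 10, 'val': 6, 'extra': 78}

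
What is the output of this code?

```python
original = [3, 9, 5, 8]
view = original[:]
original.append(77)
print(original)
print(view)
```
[3, 9, 5, 8, 77]
[3, 9, 5, 8]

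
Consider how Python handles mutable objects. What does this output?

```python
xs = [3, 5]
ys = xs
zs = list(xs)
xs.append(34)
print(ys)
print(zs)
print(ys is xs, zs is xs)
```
[3, 5, 34]
[3, 5]
True False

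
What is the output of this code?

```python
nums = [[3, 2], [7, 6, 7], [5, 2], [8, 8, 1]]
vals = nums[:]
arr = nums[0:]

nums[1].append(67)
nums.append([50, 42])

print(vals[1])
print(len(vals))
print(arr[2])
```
[7, 6, 7, 67]
4
[5, 2]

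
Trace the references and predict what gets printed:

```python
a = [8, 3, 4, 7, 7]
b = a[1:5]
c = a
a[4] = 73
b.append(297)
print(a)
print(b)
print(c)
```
[8, 3, 4, 7, 73]
[3, 4, 7, 7, 297]
[8, 3, 4, 7, 73]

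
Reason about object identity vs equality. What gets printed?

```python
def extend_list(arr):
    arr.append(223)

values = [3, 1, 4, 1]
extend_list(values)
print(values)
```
[3, 1, 4, 1, 223]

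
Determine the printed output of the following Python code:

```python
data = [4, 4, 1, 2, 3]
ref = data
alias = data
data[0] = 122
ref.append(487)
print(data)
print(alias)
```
[122, 4, 1, 2, 3, 487]
[122, 4, 1, 2, 3, 487]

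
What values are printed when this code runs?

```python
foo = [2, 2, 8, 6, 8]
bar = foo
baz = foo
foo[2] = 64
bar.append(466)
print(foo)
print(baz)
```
[2, 2, 64, 6, 8, 466]
[2, 2, 64, 6, 8, 466]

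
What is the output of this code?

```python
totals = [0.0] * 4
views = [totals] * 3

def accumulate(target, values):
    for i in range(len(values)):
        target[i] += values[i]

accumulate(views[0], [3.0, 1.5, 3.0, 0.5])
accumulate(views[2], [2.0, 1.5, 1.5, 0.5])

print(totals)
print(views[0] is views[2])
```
[5.0, 3.0, 4.5, 1.0]
True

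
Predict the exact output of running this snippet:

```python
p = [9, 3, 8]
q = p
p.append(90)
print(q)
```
[9, 3, 8, 90]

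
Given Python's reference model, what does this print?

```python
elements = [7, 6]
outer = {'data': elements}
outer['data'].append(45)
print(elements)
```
[7, 6, 45]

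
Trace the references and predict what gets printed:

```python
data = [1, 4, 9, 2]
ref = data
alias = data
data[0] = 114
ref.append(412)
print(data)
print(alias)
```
[114, 4, 9, 2, 412]
[114, 4, 9, 2, 412]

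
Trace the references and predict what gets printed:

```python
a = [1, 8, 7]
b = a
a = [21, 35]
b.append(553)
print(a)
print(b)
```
[21, 35]
[1, 8, 7, 553]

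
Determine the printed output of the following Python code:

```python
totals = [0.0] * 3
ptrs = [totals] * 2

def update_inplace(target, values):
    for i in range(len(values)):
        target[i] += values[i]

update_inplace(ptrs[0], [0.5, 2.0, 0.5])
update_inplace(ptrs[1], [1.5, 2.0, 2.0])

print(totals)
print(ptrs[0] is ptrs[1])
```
[2.0, 4.0, 2.5]
True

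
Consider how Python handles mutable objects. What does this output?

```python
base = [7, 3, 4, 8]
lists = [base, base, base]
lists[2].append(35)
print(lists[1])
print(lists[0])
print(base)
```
[7, 3, 4, 8, 35]
[7, 3, 4, 8, 35]
[7, 3, 4, 8, 35]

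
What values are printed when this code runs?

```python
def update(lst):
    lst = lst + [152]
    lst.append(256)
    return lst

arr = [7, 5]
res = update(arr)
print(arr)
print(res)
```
[7, 5]
[7, 5, 152, 256]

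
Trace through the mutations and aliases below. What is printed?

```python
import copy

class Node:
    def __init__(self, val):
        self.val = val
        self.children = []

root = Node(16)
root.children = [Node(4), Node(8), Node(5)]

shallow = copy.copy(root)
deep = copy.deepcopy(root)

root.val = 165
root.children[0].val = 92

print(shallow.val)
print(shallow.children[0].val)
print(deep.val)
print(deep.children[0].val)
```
16
92
16
4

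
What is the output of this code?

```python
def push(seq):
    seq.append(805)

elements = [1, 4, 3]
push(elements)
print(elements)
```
[1, 4, 3, 805]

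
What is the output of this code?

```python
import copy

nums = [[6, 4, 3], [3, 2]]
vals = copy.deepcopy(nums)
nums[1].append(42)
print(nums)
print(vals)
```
[[6, 4, 3], [3, 2, 42]]
[[6, 4, 3], [3, 2]]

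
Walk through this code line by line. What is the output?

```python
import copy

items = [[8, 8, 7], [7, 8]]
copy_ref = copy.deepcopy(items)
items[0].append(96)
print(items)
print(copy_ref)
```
[[8, 8, 7, 96], [7, 8]]
[[8, 8, 7], [7, 8]]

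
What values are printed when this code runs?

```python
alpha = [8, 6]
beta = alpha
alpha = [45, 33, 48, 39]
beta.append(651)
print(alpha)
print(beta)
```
[45, 33, 48, 39]
[8, 6, 651]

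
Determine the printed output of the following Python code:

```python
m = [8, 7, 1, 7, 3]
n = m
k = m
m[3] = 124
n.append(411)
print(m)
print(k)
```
[8, 7, 1, 124, 3, 411]
[8, 7, 1, 124, 3, 411]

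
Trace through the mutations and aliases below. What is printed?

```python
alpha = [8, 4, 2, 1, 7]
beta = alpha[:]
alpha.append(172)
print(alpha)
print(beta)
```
[8, 4, 2, 1, 7, 172]
[8, 4, 2, 1, 7]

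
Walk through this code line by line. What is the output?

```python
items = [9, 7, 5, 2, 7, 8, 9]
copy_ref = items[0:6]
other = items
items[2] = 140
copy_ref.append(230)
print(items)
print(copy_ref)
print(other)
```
[9, 7, 140, 2, 7, 8, 9]
[9, 7, 5, 2, 7, 8, 230]
[9, 7, 140, 2, 7, 8, 9]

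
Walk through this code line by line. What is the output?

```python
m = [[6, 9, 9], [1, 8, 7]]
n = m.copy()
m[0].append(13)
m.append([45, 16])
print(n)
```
[[6, 9, 9, 13], [1, 8, 7]]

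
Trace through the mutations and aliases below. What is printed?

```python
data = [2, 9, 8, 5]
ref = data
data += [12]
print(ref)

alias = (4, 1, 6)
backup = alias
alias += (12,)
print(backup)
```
[2, 9, 8, 5, 12]
(4, 1, 6)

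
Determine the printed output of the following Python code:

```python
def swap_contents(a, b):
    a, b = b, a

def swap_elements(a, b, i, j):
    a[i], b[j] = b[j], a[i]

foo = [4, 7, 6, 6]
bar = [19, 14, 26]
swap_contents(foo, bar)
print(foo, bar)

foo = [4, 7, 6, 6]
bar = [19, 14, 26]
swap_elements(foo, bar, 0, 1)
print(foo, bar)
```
[4, 7, 6, 6] [19, 14, 26]
[14, 7, 6, 6] [19, 4, 26]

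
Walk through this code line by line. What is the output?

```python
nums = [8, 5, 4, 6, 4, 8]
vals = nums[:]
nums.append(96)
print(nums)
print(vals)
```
[8, 5, 4, 6, 4, 8, 96]
[8, 5, 4, 6, 4, 8]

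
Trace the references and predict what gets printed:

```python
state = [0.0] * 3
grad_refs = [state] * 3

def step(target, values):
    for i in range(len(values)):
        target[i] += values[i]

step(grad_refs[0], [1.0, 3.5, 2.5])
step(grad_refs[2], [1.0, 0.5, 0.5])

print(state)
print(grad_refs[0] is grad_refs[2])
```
[2.0, 4.0, 3.0]
True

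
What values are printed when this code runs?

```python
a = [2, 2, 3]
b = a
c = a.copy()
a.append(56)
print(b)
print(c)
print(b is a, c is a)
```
[2, 2, 3, 56]
[2, 2, 3]
True False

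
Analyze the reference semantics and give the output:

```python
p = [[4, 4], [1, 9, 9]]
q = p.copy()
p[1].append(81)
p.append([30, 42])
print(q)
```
[[4, 4], [1, 9, 9, 81]]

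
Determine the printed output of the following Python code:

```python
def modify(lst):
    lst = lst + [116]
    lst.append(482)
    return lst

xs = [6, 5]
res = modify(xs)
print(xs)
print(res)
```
[6, 5]
[6, 5, 116, 482]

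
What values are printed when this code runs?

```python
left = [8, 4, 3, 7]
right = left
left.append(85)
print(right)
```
[8, 4, 3, 7, 85]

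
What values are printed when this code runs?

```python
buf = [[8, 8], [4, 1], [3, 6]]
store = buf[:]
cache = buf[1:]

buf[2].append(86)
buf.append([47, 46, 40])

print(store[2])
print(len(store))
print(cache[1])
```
[3, 6, 86]
3
[3, 6, 86]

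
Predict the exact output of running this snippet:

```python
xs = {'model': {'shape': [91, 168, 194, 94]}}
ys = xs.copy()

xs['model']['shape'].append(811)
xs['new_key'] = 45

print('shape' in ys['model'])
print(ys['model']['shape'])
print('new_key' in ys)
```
True
[91, 168, 194, 94, 811]
False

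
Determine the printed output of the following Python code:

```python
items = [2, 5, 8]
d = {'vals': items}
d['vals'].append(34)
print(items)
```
[2, 5, 8, 34]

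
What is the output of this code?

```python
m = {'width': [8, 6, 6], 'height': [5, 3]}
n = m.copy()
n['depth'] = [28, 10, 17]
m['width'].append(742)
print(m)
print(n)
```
{'width': [8, 6, 6, 742], 'height': [5, 3]}
{'width': [8, 6, 6, 742], 'height': [5, 3], 'depth': [28, 10, 17]}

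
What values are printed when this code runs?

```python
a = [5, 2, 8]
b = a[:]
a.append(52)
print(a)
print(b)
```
[5, 2, 8, 52]
[5, 2, 8]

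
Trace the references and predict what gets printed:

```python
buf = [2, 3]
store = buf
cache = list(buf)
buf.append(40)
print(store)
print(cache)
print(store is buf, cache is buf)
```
[2, 3, 40]
[2, 3]
True False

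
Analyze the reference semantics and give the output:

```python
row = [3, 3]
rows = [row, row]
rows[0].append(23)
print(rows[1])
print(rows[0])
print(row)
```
[3, 3, 23]
[3, 3, 23]
[3, 3, 23]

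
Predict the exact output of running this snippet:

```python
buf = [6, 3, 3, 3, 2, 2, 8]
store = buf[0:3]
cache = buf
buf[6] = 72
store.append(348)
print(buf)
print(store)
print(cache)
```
[6, 3, 3, 3, 2, 2, 72]
[6, 3, 3, 348]
[6, 3, 3, 3, 2, 2, 72]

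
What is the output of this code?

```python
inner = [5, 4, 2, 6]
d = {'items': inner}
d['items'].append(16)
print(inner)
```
[5, 4, 2, 6, 16]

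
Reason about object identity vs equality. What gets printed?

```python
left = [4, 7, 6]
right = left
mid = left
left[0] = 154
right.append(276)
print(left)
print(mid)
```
[154, 7, 6, 276]
[154, 7, 6, 276]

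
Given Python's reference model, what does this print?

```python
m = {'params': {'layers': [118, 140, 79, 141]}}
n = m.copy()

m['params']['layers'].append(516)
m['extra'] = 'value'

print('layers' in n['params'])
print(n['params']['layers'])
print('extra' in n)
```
True
[118, 140, 79, 141, 516]
False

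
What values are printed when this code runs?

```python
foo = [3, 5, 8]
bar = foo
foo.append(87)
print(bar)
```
[3, 5, 8, 87]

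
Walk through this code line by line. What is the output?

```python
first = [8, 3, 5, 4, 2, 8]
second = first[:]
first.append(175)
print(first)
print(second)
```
[8, 3, 5, 4, 2, 8, 175]
[8, 3, 5, 4, 2, 8]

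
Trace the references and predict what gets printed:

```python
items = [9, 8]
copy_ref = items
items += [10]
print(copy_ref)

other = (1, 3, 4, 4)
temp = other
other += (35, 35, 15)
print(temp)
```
[9, 8, 10]
(1, 3, 4, 4)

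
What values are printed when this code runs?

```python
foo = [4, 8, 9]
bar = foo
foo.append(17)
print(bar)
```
[4, 8, 9, 17]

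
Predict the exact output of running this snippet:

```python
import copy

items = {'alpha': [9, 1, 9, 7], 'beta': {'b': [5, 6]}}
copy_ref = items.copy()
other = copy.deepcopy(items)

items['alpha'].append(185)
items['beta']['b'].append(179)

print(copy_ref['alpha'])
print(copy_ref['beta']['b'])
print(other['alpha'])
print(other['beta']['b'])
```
[9, 1, 9, 7, 185]
[5, 6, 179]
[9, 1, 9, 7]
[5, 6]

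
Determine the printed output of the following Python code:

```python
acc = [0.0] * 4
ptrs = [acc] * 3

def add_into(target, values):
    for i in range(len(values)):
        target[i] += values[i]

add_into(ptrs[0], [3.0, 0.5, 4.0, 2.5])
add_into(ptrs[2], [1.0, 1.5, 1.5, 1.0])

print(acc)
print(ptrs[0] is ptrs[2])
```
[4.0, 2.0, 5.5, 3.5]
True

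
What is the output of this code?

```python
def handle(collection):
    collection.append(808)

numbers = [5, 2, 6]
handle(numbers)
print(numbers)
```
[5, 2, 6, 808]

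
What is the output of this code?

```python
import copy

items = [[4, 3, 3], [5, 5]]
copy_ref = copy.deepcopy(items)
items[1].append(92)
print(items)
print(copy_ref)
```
[[4, 3, 3], [5, 5, 92]]
[[4, 3, 3], [5, 5]]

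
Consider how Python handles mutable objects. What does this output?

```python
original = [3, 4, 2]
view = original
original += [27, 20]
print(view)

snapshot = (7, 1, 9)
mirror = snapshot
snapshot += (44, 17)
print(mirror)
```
[3, 4, 2, 27, 20]
(7, 1, 9)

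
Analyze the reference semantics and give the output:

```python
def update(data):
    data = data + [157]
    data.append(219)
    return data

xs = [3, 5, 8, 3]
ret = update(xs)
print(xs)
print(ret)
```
[3, 5, 8, 3]
[3, 5, 8, 3, 157, 219]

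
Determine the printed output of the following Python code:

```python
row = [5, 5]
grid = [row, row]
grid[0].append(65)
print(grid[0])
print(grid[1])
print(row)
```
[5, 5, 65]
[5, 5, 65]
[5, 5, 65]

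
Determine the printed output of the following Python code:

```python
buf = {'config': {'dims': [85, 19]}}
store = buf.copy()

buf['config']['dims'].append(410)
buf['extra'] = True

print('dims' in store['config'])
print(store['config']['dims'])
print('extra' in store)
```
True
[85, 19, 410]
False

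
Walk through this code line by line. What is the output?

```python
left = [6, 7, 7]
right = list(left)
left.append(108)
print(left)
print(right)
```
[6, 7, 7, 108]
[6, 7, 7]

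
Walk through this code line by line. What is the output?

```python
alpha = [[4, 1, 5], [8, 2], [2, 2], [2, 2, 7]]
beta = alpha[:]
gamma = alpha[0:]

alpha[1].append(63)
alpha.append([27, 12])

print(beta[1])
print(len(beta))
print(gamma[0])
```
[8, 2, 63]
4
[4, 1, 5]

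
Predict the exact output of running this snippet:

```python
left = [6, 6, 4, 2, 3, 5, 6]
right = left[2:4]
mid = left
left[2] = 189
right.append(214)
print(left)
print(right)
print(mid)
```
[6, 6, 189, 2, 3, 5, 6]
[4, 2, 214]
[6, 6, 189, 2, 3, 5, 6]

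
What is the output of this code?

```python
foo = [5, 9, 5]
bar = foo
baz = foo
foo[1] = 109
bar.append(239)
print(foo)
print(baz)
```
[5, 109, 5, 239]
[5, 109, 5, 239]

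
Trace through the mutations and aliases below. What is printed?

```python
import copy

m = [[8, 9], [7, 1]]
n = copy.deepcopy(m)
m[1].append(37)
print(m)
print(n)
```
[[8, 9], [7, 1, 37]]
[[8, 9], [7, 1]]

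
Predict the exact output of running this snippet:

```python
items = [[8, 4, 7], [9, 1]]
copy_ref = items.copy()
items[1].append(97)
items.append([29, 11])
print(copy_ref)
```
[[8, 4, 7], [9, 1, 97]]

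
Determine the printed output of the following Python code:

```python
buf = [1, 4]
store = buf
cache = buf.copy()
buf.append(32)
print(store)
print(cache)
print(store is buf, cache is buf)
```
[1, 4, 32]
[1, 4]
True False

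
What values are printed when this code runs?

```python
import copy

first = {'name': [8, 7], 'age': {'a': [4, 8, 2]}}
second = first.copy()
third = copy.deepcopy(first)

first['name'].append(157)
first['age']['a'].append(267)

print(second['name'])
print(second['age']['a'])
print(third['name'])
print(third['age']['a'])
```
[8, 7, 157]
[4, 8, 2, 267]
[8, 7]
[4, 8, 2]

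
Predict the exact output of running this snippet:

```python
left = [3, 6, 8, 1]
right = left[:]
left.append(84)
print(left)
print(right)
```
[3, 6, 8, 1, 84]
[3, 6, 8, 1]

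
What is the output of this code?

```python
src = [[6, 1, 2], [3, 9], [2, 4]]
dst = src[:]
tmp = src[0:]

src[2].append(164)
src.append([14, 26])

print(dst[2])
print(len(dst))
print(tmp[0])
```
[2, 4, 164]
3
[6, 1, 2]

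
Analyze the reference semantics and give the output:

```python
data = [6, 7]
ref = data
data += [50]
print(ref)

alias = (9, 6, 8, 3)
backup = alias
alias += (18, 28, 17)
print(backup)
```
[6, 7, 50]
(9, 6, 8, 3)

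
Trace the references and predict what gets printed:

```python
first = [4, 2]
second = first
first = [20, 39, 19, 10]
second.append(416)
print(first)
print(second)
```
[20, 39, 19, 10]
[4, 2, 416]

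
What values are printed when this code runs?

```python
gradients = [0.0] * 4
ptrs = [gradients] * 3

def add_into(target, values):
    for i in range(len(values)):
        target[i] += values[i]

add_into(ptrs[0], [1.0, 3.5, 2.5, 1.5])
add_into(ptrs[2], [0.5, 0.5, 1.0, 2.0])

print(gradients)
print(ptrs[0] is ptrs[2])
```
[1.5, 4.0, 3.5, 3.5]
True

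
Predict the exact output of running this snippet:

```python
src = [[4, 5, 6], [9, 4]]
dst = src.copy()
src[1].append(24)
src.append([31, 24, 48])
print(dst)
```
[[4, 5, 6], [9, 4, 24]]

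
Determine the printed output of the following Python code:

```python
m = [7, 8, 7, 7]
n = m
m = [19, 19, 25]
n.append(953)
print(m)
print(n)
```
[19, 19, 25]
[7, 8, 7, 7, 953]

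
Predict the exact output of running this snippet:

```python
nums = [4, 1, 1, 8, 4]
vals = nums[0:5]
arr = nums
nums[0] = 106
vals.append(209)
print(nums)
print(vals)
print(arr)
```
[106, 1, 1, 8, 4]
[4, 1, 1, 8, 4, 209]
[106, 1, 1, 8, 4]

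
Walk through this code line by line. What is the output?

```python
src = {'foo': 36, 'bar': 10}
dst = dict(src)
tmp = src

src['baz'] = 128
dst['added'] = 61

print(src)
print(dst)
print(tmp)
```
{'foo': 36, 'bar': 10, 'baz': 128}
{'foo': 36, 'bar': 10, 'added': 61}
{'foo': 36, 'bar': 10, 'baz': 128}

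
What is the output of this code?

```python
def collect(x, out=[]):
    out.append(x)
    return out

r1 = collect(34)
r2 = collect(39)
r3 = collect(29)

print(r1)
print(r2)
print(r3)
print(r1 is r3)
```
[34, 39, 29]
[34, 39, 29]
[34, 39, 29]
True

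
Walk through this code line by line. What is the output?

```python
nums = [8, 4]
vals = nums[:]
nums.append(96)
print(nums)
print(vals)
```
[8, 4, 96]
[8, 4]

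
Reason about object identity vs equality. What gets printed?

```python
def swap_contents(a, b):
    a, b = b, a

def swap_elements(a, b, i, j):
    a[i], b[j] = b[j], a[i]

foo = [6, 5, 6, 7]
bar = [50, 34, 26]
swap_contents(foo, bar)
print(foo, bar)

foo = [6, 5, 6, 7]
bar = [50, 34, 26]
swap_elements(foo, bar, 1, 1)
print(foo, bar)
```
[6, 5, 6, 7] [50, 34, 26]
[6, 34, 6, 7] [50, 5, 26]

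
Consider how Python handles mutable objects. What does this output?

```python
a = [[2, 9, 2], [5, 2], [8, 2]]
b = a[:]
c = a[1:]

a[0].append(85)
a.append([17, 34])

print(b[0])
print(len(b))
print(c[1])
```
[2, 9, 2, 85]
3
[8, 2]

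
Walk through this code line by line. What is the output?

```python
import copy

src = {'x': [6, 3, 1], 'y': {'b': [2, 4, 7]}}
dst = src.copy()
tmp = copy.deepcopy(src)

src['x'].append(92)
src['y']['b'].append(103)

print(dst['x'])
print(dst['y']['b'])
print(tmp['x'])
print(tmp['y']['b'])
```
[6, 3, 1, 92]
[2, 4, 7, 103]
[6, 3, 1]
[2, 4, 7]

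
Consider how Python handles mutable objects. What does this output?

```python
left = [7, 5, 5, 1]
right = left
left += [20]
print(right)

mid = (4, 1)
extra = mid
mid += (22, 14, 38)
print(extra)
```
[7, 5, 5, 1, 20]
(4, 1)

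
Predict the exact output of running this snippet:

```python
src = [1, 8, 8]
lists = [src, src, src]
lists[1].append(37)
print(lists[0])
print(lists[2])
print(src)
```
[1, 8, 8, 37]
[1, 8, 8, 37]
[1, 8, 8, 37]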